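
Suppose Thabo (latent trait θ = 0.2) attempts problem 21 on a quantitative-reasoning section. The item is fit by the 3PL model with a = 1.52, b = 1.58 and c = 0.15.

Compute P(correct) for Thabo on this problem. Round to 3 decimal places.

P(θ) = c + (1 − c) · 1 / (1 + exp(−a(θ − b)))
Exponent: 1.52 × (0.2 − 1.58) = -2.0976
1/(1 + e^{2.0976}) = 0.1093
P = 0.15 + 0.85 × 0.1093 = 0.2429

0.243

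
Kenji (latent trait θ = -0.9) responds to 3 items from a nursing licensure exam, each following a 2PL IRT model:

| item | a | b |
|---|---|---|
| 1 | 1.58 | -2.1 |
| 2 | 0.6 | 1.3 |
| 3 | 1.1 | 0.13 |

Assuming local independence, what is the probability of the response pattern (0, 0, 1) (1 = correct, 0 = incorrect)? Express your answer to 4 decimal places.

0.0251

P(θ) = 1 / (1 + exp(−a(θ − b)))
P_1 = 1/(1+e^{-1.8960}) = 0.8694
P_2 = 1/(1+e^{1.3200}) = 0.2108
P_3 = 1/(1+e^{1.1330}) = 0.2436
L = (1−P_1) × (1−P_2) × P_3 = 0.1306 × 0.7892 × 0.2436 = 0.02510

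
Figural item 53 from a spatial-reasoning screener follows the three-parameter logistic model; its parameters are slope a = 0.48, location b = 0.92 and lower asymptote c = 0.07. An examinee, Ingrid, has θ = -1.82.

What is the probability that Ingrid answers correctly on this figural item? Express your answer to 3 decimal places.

0.267

P(θ) = c + (1 − c) · 1 / (1 + exp(−a(θ − b)))
Exponent: 0.48 × (-1.82 − 0.92) = -1.3152
1/(1 + e^{1.3152}) = 0.2116
P = 0.07 + 0.93 × 0.2116 = 0.2668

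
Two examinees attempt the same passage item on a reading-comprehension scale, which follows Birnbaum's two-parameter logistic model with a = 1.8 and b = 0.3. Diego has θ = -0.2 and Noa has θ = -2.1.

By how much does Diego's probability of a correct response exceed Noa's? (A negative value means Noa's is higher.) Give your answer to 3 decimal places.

0.276

P(θ) = 1 / (1 + exp(−a(θ − b)))
P(Diego) = 0.2891  [exponent -0.9000]
P(Noa) = 0.0131  [exponent -4.3200]
Difference = 0.2891 − 0.0131 = 0.2759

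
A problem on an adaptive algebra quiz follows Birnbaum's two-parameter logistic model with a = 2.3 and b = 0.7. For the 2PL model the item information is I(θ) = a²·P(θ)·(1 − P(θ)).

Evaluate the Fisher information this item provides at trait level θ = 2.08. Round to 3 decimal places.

0.204

P = 1/(1+e^{-3.1740}) = 0.9598
P(1−P) = 0.9598 × 0.0402 = 0.0385
I = a² × P(1−P) = 2.3² × 0.0385 = 0.20389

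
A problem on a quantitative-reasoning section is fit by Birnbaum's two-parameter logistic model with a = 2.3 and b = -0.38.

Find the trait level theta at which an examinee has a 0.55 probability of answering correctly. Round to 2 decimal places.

P(theta) = 1 / (1 + exp(−a(theta − b)))
logit = ln(0.5500/0.4500) = 0.2007
theta = b + logit/(a) = -0.38 + 0.2007/2.3000 = -0.2928

-0.29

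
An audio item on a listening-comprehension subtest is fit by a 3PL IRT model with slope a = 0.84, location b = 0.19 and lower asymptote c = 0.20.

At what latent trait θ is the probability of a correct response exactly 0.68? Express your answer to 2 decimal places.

0.67

P(θ) = c + (1 − c) · 1 / (1 + exp(−a(θ − b)))
Remove guessing floor: (0.68 − 0.20)/(1 − 0.20) = 0.6000
logit = ln(0.6000/0.4000) = 0.4055
θ = b + logit/(a) = 0.19 + 0.4055/0.8400 = 0.6727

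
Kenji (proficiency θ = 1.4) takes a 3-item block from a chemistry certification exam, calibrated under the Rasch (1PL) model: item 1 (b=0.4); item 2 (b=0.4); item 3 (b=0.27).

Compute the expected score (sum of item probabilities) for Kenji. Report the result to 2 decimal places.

2.22

P(θ) = 1 / (1 + exp(−(θ − b)))
P_1 = 1/(1+e^{-1.0000}) = 0.7311
P_2 = 1/(1+e^{-1.0000}) = 0.7311
P_3 = 1/(1+e^{-1.1300}) = 0.7558
E[score] = 0.7311 + 0.7311 + 0.7558 = 2.2180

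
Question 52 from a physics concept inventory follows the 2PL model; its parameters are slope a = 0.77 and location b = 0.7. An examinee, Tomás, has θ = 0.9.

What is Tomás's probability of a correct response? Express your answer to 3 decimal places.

0.538

P(θ) = 1 / (1 + exp(−a(θ − b)))
Exponent: 0.77 × (0.9 − 0.7) = 0.1540
1/(1 + e^{-0.1540}) = 0.5384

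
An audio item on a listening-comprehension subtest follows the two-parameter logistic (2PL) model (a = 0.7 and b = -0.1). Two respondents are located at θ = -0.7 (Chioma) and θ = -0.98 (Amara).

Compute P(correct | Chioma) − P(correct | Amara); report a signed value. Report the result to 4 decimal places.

P(θ) = 1 / (1 + exp(−a(θ − b)))
P(Chioma) = 0.3965  [exponent -0.4200]
P(Amara) = 0.3507  [exponent -0.6160]
Difference = 0.3965 − 0.3507 = 0.0458

0.0458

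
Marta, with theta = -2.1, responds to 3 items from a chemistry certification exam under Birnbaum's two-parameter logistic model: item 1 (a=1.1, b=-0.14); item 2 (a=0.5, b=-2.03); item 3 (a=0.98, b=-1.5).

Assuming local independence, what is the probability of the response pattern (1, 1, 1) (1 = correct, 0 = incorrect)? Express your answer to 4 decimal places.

0.0182

P(theta) = 1 / (1 + exp(−a(theta − b)))
P_1 = 1/(1+e^{2.1560}) = 0.1038
P_2 = 1/(1+e^{0.0350}) = 0.4913
P_3 = 1/(1+e^{0.5880}) = 0.3571
L = P_1 × P_2 × P_3 = 0.1038 × 0.4913 × 0.3571 = 0.01820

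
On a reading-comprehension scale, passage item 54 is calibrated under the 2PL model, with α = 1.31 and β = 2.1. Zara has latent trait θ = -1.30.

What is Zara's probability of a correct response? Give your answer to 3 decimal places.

P(θ) = 1 / (1 + exp(−α(θ − β)))
Exponent: 1.31 × (-1.30 − 2.1) = -4.4540
1/(1 + e^{4.4540}) = 0.0115

0.011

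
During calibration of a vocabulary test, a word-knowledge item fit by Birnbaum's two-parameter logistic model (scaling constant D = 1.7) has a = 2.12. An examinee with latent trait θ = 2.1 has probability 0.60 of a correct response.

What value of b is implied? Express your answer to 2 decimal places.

P(θ) = 1 / (1 + exp(−D·a(θ − b)))
logit(0.60) = ln(0.60/0.40) = 0.4055
b = θ − logit/(1.7·a) = 2.1 − 0.4055/3.6040 = 1.9875

1.99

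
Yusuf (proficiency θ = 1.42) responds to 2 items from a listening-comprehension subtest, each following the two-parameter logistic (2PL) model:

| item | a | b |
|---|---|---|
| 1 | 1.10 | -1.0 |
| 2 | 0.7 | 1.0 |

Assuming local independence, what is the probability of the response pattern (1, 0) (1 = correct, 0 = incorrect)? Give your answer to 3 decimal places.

P(θ) = 1 / (1 + exp(−a(θ − b)))
P_1 = 1/(1+e^{-2.6620}) = 0.9347
P_2 = 1/(1+e^{-0.2940}) = 0.5730
L = P_1 × (1−P_2) = 0.9347 × 0.4270 = 0.39916

0.399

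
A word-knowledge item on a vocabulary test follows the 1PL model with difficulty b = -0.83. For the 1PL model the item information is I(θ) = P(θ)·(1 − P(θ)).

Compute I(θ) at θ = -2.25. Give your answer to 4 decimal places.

0.1568

P = 1/(1+e^{1.4200}) = 0.1947
P(1−P) = 0.1947 × 0.8053 = 0.1568
I = P(1−P) = 0.15677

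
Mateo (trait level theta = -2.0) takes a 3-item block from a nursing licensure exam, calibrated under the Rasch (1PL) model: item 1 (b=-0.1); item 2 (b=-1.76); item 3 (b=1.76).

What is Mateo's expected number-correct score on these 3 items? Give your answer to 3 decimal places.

0.593

P(theta) = 1 / (1 + exp(−(theta − b)))
P_1 = 1/(1+e^{1.9000}) = 0.1301
P_2 = 1/(1+e^{0.2400}) = 0.4403
P_3 = 1/(1+e^{3.7600}) = 0.0228
E[score] = 0.1301 + 0.4403 + 0.0228 = 0.5931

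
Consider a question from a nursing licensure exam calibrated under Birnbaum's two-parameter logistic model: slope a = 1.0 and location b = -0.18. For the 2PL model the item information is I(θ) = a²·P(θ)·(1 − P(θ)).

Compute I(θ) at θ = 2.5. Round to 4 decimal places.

0.0600

P = 1/(1+e^{-2.6800}) = 0.9358
P(1−P) = 0.9358 × 0.0642 = 0.0600
I = a² × P(1−P) = 1.0² × 0.0600 = 0.06005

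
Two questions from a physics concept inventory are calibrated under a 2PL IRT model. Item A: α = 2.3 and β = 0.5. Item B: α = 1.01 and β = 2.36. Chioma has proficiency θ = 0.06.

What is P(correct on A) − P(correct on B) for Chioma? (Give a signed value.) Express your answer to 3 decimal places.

0.177

P(θ) = 1 / (1 + exp(−α(θ − β)))
P_A = 0.2666
P_B = 0.0892
P_A − P_B = 0.1774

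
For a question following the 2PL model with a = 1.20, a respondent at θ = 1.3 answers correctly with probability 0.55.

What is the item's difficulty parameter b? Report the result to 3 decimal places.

P(θ) = 1 / (1 + exp(−a(θ − b)))
logit(0.55) = ln(0.55/0.45) = 0.2007
b = θ − logit/(a) = 1.3 − 0.2007/1.2000 = 1.1328

1.133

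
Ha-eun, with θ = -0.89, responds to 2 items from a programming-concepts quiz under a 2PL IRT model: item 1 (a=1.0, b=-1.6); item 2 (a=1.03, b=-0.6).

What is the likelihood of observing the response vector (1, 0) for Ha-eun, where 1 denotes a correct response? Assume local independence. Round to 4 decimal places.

P(θ) = 1 / (1 + exp(−a(θ − b)))
P_1 = 1/(1+e^{-0.7100}) = 0.6704
P_2 = 1/(1+e^{0.2987}) = 0.4259
L = P_1 × (1−P_2) = 0.6704 × 0.5741 = 0.38489

0.3849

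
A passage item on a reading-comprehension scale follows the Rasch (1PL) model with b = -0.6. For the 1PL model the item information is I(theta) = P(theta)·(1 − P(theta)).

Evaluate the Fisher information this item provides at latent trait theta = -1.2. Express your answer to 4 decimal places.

0.2288

P = 1/(1+e^{0.6000}) = 0.3543
P(1−P) = 0.3543 × 0.6457 = 0.2288
I = P(1−P) = 0.22878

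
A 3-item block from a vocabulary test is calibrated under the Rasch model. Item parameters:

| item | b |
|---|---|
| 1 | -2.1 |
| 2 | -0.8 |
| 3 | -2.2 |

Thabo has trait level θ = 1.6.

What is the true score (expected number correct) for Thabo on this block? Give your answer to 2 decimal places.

2.87

P(θ) = 1 / (1 + exp(−(θ − b)))
P_1 = 1/(1+e^{-3.7000}) = 0.9759
P_2 = 1/(1+e^{-2.4000}) = 0.9168
P_3 = 1/(1+e^{-3.8000}) = 0.9781
E[score] = 0.9759 + 0.9168 + 0.9781 = 2.8708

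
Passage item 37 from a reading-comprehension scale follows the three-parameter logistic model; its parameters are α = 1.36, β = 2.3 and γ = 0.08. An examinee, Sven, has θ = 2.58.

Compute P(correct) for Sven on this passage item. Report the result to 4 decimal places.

0.6265

P(θ) = γ + (1 − γ) · 1 / (1 + exp(−α(θ − β)))
Exponent: 1.36 × (2.58 − 2.3) = 0.3808
1/(1 + e^{-0.3808}) = 0.5941
P = 0.08 + 0.92 × 0.5941 = 0.6265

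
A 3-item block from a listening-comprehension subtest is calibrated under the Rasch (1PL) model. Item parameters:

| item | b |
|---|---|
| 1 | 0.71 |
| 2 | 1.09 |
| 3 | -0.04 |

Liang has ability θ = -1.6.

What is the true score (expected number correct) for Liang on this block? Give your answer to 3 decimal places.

0.328

P(θ) = 1 / (1 + exp(−(θ − b)))
P_1 = 1/(1+e^{2.3100}) = 0.0903
P_2 = 1/(1+e^{2.6900}) = 0.0636
P_3 = 1/(1+e^{1.5600}) = 0.1736
E[score] = 0.0903 + 0.0636 + 0.1736 = 0.3275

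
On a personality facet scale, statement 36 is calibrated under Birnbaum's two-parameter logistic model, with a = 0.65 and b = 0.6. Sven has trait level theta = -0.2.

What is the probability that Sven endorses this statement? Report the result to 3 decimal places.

0.373

P(theta) = 1 / (1 + exp(−a(theta − b)))
Exponent: 0.65 × (-0.2 − 0.6) = -0.5200
1/(1 + e^{0.5200}) = 0.3729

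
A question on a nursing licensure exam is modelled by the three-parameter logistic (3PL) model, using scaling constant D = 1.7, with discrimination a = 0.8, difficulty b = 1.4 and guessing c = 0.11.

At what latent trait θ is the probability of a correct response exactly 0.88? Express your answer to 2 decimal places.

2.77

P(θ) = c + (1 − c) · 1 / (1 + exp(−D·a(θ − b)))
Remove guessing floor: (0.88 − 0.11)/(1 − 0.11) = 0.8652
logit = ln(0.8652/0.1348) = 1.8589
θ = b + logit/(1.7·a) = 1.4 + 1.8589/1.3600 = 2.7668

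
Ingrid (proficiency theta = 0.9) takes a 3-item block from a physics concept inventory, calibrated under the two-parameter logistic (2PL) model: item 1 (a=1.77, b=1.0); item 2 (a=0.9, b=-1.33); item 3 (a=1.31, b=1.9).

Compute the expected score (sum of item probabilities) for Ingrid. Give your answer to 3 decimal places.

P(theta) = 1 / (1 + exp(−a(theta − b)))
P_1 = 1/(1+e^{0.1770}) = 0.4559
P_2 = 1/(1+e^{-2.0070}) = 0.8815
P_3 = 1/(1+e^{1.3100}) = 0.2125
E[score] = 0.4559 + 0.8815 + 0.2125 = 1.5499

1.550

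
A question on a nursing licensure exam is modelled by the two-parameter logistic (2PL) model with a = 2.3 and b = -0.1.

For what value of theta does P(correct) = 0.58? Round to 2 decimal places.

P(theta) = 1 / (1 + exp(−a(theta − b)))
logit = ln(0.5800/0.4200) = 0.3228
theta = b + logit/(a) = -0.1 + 0.3228/2.3000 = 0.0403

0.04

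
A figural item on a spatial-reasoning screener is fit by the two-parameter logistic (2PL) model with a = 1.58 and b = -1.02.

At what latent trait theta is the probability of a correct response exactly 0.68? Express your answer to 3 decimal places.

-0.543

P(theta) = 1 / (1 + exp(−a(theta − b)))
logit = ln(0.6800/0.3200) = 0.7538
theta = b + logit/(a) = -1.02 + 0.7538/1.5800 = -0.5429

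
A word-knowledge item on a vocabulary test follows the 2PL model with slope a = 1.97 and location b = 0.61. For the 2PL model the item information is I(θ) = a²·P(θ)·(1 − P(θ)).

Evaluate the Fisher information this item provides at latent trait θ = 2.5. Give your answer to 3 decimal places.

0.089

P = 1/(1+e^{-3.7233}) = 0.9764
P(1−P) = 0.9764 × 0.0236 = 0.0230
I = a² × P(1−P) = 1.97² × 0.0230 = 0.08937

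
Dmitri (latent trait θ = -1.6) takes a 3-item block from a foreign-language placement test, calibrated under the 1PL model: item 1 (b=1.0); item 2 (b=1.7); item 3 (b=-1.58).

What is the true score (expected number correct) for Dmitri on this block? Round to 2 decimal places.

P(θ) = 1 / (1 + exp(−(θ − b)))
P_1 = 1/(1+e^{2.6000}) = 0.0691
P_2 = 1/(1+e^{3.3000}) = 0.0356
P_3 = 1/(1+e^{0.0200}) = 0.4950
E[score] = 0.0691 + 0.0356 + 0.4950 = 0.5997

0.60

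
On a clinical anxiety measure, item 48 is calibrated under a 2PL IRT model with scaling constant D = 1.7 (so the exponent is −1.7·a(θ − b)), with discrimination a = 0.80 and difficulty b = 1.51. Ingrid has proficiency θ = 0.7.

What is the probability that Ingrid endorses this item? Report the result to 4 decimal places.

P(θ) = 1 / (1 + exp(−D·a(θ − b)))
Exponent: 1.7 × 0.80 × (0.7 − 1.51) = -1.1016
1/(1 + e^{1.1016}) = 0.2494
P = 0.2494

0.2494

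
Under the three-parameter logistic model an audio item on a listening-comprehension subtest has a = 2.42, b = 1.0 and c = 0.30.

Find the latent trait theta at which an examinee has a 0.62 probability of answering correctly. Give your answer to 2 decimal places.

0.93

P(theta) = c + (1 − c) · 1 / (1 + exp(−a(theta − b)))
Remove guessing floor: (0.62 − 0.30)/(1 − 0.30) = 0.4571
logit = ln(0.4571/0.5429) = -0.1719
theta = b + logit/(a) = 1.0 + (-0.1719)/2.4200 = 0.9290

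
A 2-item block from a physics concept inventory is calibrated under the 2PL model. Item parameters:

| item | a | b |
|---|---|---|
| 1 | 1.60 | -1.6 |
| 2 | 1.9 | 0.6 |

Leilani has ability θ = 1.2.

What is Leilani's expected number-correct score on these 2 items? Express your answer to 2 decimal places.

P(θ) = 1 / (1 + exp(−a(θ − b)))
P_1 = 1/(1+e^{-4.4800}) = 0.9888
P_2 = 1/(1+e^{-1.1400}) = 0.7577
E[score] = 0.9888 + 0.7577 = 1.7465

1.75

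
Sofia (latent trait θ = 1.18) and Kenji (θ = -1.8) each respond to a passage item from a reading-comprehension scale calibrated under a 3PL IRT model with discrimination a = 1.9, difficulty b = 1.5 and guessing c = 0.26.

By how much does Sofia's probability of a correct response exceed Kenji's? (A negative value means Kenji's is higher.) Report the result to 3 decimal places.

P(θ) = c + (1 − c) · 1 / (1 + exp(−a(θ − b)))
P(Sofia) = 0.5209  [exponent -0.6080]
P(Kenji) = 0.2614  [exponent -6.2700]
Difference = 0.5209 − 0.2614 = 0.2595

0.259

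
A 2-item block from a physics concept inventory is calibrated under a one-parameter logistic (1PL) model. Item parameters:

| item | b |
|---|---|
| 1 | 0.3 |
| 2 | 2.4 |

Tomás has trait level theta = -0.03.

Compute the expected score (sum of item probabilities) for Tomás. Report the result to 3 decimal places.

P(theta) = 1 / (1 + exp(−(theta − b)))
P_1 = 1/(1+e^{0.3300}) = 0.4182
P_2 = 1/(1+e^{2.4300}) = 0.0809
E[score] = 0.4182 + 0.0809 = 0.4992

0.499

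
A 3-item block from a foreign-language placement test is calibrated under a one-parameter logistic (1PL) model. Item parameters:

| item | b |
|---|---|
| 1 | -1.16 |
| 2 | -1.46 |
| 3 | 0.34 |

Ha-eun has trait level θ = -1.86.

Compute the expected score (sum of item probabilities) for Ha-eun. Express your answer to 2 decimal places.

P(θ) = 1 / (1 + exp(−(θ − b)))
P_1 = 1/(1+e^{0.7000}) = 0.3318
P_2 = 1/(1+e^{0.4000}) = 0.4013
P_3 = 1/(1+e^{2.2000}) = 0.0998
E[score] = 0.3318 + 0.4013 + 0.0998 = 0.8329

0.83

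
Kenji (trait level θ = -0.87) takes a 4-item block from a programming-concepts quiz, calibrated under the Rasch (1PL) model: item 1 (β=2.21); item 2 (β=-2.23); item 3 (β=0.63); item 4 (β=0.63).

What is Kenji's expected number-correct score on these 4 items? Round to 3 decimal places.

1.205

P(θ) = 1 / (1 + exp(−(θ − β)))
P_1 = 1/(1+e^{3.0800}) = 0.0439
P_2 = 1/(1+e^{-1.3600}) = 0.7958
P_3 = 1/(1+e^{1.5000}) = 0.1824
P_4 = 1/(1+e^{1.5000}) = 0.1824
E[score] = 0.0439 + 0.7958 + 0.1824 + 0.1824 = 1.2046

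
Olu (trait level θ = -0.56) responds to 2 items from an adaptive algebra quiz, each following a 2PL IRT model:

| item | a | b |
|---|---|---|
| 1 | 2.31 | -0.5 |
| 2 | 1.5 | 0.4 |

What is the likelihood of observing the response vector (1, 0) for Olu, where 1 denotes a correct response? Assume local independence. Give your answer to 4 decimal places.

0.3763

P(θ) = 1 / (1 + exp(−a(θ − b)))
P_1 = 1/(1+e^{0.1386}) = 0.4654
P_2 = 1/(1+e^{1.4400}) = 0.1915
L = P_1 × (1−P_2) = 0.4654 × 0.8085 = 0.37626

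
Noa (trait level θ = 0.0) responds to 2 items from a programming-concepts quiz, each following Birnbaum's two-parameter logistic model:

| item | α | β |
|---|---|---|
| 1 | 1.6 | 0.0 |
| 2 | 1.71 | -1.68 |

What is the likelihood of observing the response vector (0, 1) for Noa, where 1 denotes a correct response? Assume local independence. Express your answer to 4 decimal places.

P(θ) = 1 / (1 + exp(−α(θ − β)))
P_1 = 1/(1+e^{0.0000}) = 0.5000
P_2 = 1/(1+e^{-2.8728}) = 0.9465
L = (1−P_1) × P_2 = 0.5000 × 0.9465 = 0.47324

0.4732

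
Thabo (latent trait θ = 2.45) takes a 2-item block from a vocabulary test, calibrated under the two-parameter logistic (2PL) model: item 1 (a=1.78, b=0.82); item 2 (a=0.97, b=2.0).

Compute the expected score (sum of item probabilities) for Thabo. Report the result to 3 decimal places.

1.555

P(θ) = 1 / (1 + exp(−a(θ − b)))
P_1 = 1/(1+e^{-2.9014}) = 0.9479
P_2 = 1/(1+e^{-0.4365}) = 0.6074
E[score] = 0.9479 + 0.6074 = 1.5553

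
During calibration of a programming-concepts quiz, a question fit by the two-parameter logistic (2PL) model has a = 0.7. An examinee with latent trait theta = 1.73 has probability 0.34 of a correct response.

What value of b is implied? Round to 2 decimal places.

P(theta) = 1 / (1 + exp(−a(theta − b)))
logit(0.34) = ln(0.34/0.66) = -0.6633
b = theta − logit/(a) = 1.73 − (-0.6633)/0.7000 = 2.6776

2.68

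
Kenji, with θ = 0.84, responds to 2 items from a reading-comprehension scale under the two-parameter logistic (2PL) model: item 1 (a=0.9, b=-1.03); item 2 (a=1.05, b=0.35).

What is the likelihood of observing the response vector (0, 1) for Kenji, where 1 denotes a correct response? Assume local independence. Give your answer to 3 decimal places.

0.098

P(θ) = 1 / (1 + exp(−a(θ − b)))
P_1 = 1/(1+e^{-1.6830}) = 0.8433
P_2 = 1/(1+e^{-0.5145}) = 0.6259
L = (1−P_1) × P_2 = 0.1567 × 0.6259 = 0.09807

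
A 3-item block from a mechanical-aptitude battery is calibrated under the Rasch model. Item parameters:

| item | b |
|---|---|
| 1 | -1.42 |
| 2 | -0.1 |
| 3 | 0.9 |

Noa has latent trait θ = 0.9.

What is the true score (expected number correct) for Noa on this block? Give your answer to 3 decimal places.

P(θ) = 1 / (1 + exp(−(θ − b)))
P_1 = 1/(1+e^{-2.3200}) = 0.9105
P_2 = 1/(1+e^{-1.0000}) = 0.7311
P_3 = 1/(1+e^{0.0000}) = 0.5000
E[score] = 0.9105 + 0.7311 + 0.5000 = 2.1416

2.142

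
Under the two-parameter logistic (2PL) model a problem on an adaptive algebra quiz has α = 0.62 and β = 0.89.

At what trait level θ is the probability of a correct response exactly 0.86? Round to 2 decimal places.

3.82

P(θ) = 1 / (1 + exp(−α(θ − β)))
logit = ln(0.8600/0.1400) = 1.8153
θ = β + logit/(α) = 0.89 + 1.8153/0.6200 = 3.8179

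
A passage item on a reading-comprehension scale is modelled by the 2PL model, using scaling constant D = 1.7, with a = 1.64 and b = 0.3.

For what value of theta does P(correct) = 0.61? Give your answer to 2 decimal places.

0.46

P(theta) = 1 / (1 + exp(−D·a(theta − b)))
logit = ln(0.6100/0.3900) = 0.4473
theta = b + logit/(1.7·a) = 0.3 + 0.4473/2.7880 = 0.4604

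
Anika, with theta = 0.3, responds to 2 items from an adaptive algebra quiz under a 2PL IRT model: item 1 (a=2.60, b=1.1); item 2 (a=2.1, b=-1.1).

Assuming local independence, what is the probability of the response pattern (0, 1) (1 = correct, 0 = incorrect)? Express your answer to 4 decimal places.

P(theta) = 1 / (1 + exp(−a(theta − b)))
P_1 = 1/(1+e^{2.0800}) = 0.1111
P_2 = 1/(1+e^{-2.9400}) = 0.9498
L = (1−P_1) × P_2 = 0.8889 × 0.9498 = 0.84431

0.8443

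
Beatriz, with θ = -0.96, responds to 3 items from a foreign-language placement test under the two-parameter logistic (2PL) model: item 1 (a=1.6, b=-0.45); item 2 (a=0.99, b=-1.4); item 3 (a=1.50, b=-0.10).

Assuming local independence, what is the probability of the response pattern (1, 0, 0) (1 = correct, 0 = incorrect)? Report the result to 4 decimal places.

P(θ) = 1 / (1 + exp(−a(θ − b)))
P_1 = 1/(1+e^{0.8160}) = 0.3066
P_2 = 1/(1+e^{-0.4356}) = 0.6072
P_3 = 1/(1+e^{1.2900}) = 0.2159
L = P_1 × (1−P_2) × (1−P_3) = 0.3066 × 0.3928 × 0.7841 = 0.09444

0.0944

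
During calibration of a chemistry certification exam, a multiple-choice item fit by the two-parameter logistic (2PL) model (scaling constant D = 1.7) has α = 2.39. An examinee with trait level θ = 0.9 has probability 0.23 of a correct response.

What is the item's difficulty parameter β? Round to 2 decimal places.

P(θ) = 1 / (1 + exp(−D·α(θ − β)))
logit(0.23) = ln(0.23/0.77) = -1.2083
β = θ − logit/(1.7·α) = 0.9 − (-1.2083)/4.0630 = 1.1974

1.20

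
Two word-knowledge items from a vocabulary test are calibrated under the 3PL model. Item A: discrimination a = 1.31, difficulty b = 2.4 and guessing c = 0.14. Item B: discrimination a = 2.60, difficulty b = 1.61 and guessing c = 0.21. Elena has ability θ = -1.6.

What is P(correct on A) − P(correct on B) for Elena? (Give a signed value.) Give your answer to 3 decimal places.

-0.066

P(θ) = c + (1 − c) · 1 / (1 + exp(−a(θ − b)))
P_A = 0.1445
P_B = 0.2102
P_A − P_B = -0.0657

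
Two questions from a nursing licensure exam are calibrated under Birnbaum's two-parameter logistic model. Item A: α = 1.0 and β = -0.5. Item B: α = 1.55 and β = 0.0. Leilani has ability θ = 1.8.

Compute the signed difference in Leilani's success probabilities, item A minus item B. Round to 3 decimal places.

P(θ) = 1 / (1 + exp(−α(θ − β)))
P_A = 0.9089
P_B = 0.9421
P_A − P_B = -0.0333

-0.033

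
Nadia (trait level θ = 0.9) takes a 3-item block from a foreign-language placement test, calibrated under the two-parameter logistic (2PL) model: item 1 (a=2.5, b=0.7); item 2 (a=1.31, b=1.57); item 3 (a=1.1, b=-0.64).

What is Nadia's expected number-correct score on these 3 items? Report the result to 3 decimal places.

1.761

P(θ) = 1 / (1 + exp(−a(θ − b)))
P_1 = 1/(1+e^{-0.5000}) = 0.6225
P_2 = 1/(1+e^{0.8777}) = 0.2937
P_3 = 1/(1+e^{-1.6940}) = 0.8447
E[score] = 0.6225 + 0.2937 + 0.8447 = 1.7609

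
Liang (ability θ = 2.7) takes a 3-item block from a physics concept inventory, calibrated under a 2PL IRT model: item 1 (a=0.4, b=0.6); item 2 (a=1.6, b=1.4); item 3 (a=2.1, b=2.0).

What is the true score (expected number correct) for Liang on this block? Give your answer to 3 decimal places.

P(θ) = 1 / (1 + exp(−a(θ − b)))
P_1 = 1/(1+e^{-0.8400}) = 0.6985
P_2 = 1/(1+e^{-2.0800}) = 0.8889
P_3 = 1/(1+e^{-1.4700}) = 0.8131
E[score] = 0.6985 + 0.8889 + 0.8131 = 2.4005

2.400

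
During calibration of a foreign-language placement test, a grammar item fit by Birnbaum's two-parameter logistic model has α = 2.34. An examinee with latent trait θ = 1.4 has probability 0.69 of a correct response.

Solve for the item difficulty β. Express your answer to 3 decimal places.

P(θ) = 1 / (1 + exp(−α(θ − β)))
logit(0.69) = ln(0.69/0.31) = 0.8001
β = θ − logit/(α) = 1.4 − 0.8001/2.3400 = 1.0581

1.058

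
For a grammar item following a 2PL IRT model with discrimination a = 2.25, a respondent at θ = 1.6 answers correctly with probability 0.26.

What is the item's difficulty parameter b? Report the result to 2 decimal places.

2.06

P(θ) = 1 / (1 + exp(−a(θ − b)))
logit(0.26) = ln(0.26/0.74) = -1.0460
b = θ − logit/(a) = 1.6 − (-1.0460)/2.2500 = 2.0649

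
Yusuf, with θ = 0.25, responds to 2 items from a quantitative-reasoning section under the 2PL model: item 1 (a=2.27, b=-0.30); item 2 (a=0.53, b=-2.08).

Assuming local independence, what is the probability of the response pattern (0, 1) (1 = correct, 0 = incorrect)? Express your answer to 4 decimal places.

0.1727

P(θ) = 1 / (1 + exp(−a(θ − b)))
P_1 = 1/(1+e^{-1.2485}) = 0.7770
P_2 = 1/(1+e^{-1.2349}) = 0.7747
L = (1−P_1) × P_2 = 0.2230 × 0.7747 = 0.17272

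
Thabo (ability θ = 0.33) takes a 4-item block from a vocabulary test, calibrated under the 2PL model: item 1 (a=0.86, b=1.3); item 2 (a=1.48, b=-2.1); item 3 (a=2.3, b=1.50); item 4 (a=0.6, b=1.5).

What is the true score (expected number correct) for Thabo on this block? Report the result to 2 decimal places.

1.67

P(θ) = 1 / (1 + exp(−a(θ − b)))
P_1 = 1/(1+e^{0.8342}) = 0.3028
P_2 = 1/(1+e^{-3.5964}) = 0.9733
P_3 = 1/(1+e^{2.6910}) = 0.0635
P_4 = 1/(1+e^{0.7020}) = 0.3314
E[score] = 0.3028 + 0.9733 + 0.0635 + 0.3314 = 1.6709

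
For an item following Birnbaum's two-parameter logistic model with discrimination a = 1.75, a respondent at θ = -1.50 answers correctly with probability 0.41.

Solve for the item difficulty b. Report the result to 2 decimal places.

P(θ) = 1 / (1 + exp(−a(θ − b)))
logit(0.41) = ln(0.41/0.59) = -0.3640
b = θ − logit/(a) = -1.50 − (-0.3640)/1.7500 = -1.2920

-1.29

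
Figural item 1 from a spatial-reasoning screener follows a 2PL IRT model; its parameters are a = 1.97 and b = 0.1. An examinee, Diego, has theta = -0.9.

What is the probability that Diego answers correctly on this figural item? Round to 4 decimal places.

P(theta) = 1 / (1 + exp(−a(theta − b)))
Exponent: 1.97 × (-0.9 − 0.1) = -1.9700
1/(1 + e^{1.9700}) = 0.1224

0.1224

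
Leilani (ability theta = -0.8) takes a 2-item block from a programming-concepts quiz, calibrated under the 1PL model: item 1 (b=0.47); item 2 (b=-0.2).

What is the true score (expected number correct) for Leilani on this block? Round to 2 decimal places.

0.57

P(theta) = 1 / (1 + exp(−(theta − b)))
P_1 = 1/(1+e^{1.2700}) = 0.2193
P_2 = 1/(1+e^{0.6000}) = 0.3543
E[score] = 0.2193 + 0.3543 = 0.5736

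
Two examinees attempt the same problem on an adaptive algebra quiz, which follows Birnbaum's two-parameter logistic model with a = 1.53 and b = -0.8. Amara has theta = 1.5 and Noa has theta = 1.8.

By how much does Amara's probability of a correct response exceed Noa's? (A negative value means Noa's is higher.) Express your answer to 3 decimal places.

-0.010

P(theta) = 1 / (1 + exp(−a(theta − b)))
P(Amara) = 0.9712  [exponent 3.5190]
P(Noa) = 0.9816  [exponent 3.9780]
Difference = 0.9712 − 0.9816 = -0.0104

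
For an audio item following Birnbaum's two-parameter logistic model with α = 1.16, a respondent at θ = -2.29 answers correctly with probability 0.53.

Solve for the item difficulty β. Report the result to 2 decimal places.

P(θ) = 1 / (1 + exp(−α(θ − β)))
logit(0.53) = ln(0.53/0.47) = 0.1201
β = θ − logit/(α) = -2.29 − 0.1201/1.1600 = -2.3936

-2.39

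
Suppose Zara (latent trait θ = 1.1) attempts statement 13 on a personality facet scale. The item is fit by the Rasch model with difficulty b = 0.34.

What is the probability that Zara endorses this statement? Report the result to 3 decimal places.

P(θ) = 1 / (1 + exp(−(θ − b)))
Exponent: (1.1 − 0.34) = 0.7600
1/(1 + e^{-0.7600}) = 0.6814
P = 0.6814

0.681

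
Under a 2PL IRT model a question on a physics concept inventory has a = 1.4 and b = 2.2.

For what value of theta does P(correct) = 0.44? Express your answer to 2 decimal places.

P(theta) = 1 / (1 + exp(−a(theta − b)))
logit = ln(0.4400/0.5600) = -0.2412
theta = b + logit/(a) = 2.2 + (-0.2412)/1.4000 = 2.0277

2.03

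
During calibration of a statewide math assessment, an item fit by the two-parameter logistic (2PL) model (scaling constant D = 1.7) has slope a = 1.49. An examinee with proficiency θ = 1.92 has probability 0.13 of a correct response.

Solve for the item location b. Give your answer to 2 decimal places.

2.67

P(θ) = 1 / (1 + exp(−D·a(θ − b)))
logit(0.13) = ln(0.13/0.87) = -1.9010
b = θ − logit/(1.7·a) = 1.92 − (-1.9010)/2.5330 = 2.6705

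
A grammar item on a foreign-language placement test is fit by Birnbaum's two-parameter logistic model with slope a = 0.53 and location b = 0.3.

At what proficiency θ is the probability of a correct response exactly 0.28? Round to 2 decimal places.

-1.48

P(θ) = 1 / (1 + exp(−a(θ − b)))
logit = ln(0.2800/0.7200) = -0.9445
θ = b + logit/(a) = 0.3 + (-0.9445)/0.5300 = -1.4820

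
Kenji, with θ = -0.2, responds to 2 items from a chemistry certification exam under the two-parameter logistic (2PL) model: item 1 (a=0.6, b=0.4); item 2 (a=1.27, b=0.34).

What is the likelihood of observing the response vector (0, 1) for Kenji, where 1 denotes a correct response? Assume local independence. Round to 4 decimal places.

P(θ) = 1 / (1 + exp(−a(θ − b)))
P_1 = 1/(1+e^{0.3600}) = 0.4110
P_2 = 1/(1+e^{0.6858}) = 0.3350
L = (1−P_1) × P_2 = 0.5890 × 0.3350 = 0.19731

0.1973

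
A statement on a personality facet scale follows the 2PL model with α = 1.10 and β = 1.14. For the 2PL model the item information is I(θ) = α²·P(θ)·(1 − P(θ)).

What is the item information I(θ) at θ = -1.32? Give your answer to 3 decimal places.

0.071

P = 1/(1+e^{2.7060}) = 0.0626
P(1−P) = 0.0626 × 0.9374 = 0.0587
I = α² × P(1−P) = 1.10² × 0.0587 = 0.07103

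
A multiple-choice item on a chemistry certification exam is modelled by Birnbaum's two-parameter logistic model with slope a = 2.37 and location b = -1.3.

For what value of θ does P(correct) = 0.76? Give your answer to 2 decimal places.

-0.81

P(θ) = 1 / (1 + exp(−a(θ − b)))
logit = ln(0.7600/0.2400) = 1.1527
θ = b + logit/(a) = -1.3 + 1.1527/2.3700 = -0.8136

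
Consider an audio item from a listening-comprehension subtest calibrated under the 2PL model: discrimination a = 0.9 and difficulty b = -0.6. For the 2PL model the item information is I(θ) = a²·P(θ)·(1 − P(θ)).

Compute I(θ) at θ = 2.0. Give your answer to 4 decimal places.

0.0649

P = 1/(1+e^{-2.3400}) = 0.9121
P(1−P) = 0.9121 × 0.0879 = 0.0801
I = a² × P(1−P) = 0.9² × 0.0801 = 0.06492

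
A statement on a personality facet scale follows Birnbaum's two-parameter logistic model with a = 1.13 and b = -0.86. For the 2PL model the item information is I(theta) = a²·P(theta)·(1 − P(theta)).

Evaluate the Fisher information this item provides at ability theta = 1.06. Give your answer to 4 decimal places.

P = 1/(1+e^{-2.1696}) = 0.8975
P(1−P) = 0.8975 × 0.1025 = 0.0920
I = a² × P(1−P) = 1.13² × 0.0920 = 0.11748

0.1175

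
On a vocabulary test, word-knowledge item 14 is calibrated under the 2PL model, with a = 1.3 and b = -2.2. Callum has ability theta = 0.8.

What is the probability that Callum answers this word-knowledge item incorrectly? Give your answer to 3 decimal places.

P(theta) = 1 / (1 + exp(−a(theta − b)))
Exponent: 1.3 × (0.8 − (-2.2)) = 3.9000
1/(1 + e^{-3.9000}) = 0.9802
P(incorrect) = 1 − 0.9802 = 0.0198

0.020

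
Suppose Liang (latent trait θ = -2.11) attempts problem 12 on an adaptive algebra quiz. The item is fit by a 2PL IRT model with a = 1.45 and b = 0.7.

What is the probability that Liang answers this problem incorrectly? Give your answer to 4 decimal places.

0.9833

P(θ) = 1 / (1 + exp(−a(θ − b)))
Exponent: 1.45 × (-2.11 − 0.7) = -4.0745
1/(1 + e^{4.0745}) = 0.0167
P(incorrect) = 1 − 0.0167 = 0.9833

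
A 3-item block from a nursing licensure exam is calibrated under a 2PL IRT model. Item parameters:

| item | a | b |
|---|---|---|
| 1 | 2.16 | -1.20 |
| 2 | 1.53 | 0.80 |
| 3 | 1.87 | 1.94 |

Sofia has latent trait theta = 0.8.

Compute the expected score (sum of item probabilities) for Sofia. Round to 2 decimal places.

1.59

P(theta) = 1 / (1 + exp(−a(theta − b)))
P_1 = 1/(1+e^{-4.3200}) = 0.9869
P_2 = 1/(1+e^{0.0000}) = 0.5000
P_3 = 1/(1+e^{2.1318}) = 0.1060
E[score] = 0.9869 + 0.5000 + 0.1060 = 1.5929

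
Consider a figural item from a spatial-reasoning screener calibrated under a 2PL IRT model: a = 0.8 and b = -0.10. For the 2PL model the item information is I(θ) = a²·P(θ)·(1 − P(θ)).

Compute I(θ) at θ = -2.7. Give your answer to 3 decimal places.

P = 1/(1+e^{2.0800}) = 0.1111
P(1−P) = 0.1111 × 0.8889 = 0.0987
I = a² × P(1−P) = 0.8² × 0.0987 = 0.06318

0.063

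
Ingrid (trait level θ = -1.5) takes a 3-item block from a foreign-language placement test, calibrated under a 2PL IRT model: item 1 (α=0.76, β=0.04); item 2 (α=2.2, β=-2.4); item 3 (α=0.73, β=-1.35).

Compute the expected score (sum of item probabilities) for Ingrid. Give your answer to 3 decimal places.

P(θ) = 1 / (1 + exp(−α(θ − β)))
P_1 = 1/(1+e^{1.1704}) = 0.2368
P_2 = 1/(1+e^{-1.9800}) = 0.8787
P_3 = 1/(1+e^{0.1095}) = 0.4727
E[score] = 0.2368 + 0.8787 + 0.4727 = 1.5881

1.588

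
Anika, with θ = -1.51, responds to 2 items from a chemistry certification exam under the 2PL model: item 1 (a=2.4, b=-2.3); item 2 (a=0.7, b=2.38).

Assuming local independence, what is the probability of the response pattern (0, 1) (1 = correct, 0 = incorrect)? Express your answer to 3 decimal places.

0.008

P(θ) = 1 / (1 + exp(−a(θ − b)))
P_1 = 1/(1+e^{-1.8960}) = 0.8694
P_2 = 1/(1+e^{2.7230}) = 0.0616
L = (1−P_1) × P_2 = 0.1306 × 0.0616 = 0.00805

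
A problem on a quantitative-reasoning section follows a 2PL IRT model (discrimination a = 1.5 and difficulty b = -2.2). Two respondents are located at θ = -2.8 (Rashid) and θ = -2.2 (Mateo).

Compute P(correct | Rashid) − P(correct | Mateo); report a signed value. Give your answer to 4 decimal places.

-0.2109

P(θ) = 1 / (1 + exp(−a(θ − b)))
P(Rashid) = 0.2891  [exponent -0.9000]
P(Mateo) = 0.5000  [exponent 0.0000]
Difference = 0.2891 − 0.5000 = -0.2109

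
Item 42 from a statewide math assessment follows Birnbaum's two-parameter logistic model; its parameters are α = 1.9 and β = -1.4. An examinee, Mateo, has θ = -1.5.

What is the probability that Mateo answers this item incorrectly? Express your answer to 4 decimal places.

0.5474

P(θ) = 1 / (1 + exp(−α(θ − β)))
Exponent: 1.9 × (-1.5 − (-1.4)) = -0.1900
1/(1 + e^{0.1900}) = 0.4526
P(incorrect) = 1 − 0.4526 = 0.5474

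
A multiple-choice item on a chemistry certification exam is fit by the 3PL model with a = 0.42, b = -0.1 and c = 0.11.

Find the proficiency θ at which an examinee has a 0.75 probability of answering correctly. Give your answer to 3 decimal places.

2.138

P(θ) = c + (1 − c) · 1 / (1 + exp(−a(θ − b)))
Remove guessing floor: (0.75 − 0.11)/(1 − 0.11) = 0.7191
logit = ln(0.7191/0.2809) = 0.9400
θ = b + logit/(a) = -0.1 + 0.9400/0.4200 = 2.1381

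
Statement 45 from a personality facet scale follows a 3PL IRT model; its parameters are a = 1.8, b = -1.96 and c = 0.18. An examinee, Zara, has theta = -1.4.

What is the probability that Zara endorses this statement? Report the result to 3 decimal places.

0.781

P(theta) = c + (1 − c) · 1 / (1 + exp(−a(theta − b)))
Exponent: 1.8 × (-1.4 − (-1.96)) = 1.0080
1/(1 + e^{-1.0080}) = 0.7326
P = 0.18 + 0.82 × 0.7326 = 0.7808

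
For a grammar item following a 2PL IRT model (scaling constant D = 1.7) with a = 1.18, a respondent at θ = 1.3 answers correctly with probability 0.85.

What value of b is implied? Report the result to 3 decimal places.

P(θ) = 1 / (1 + exp(−D·a(θ − b)))
logit(0.85) = ln(0.85/0.15) = 1.7346
b = θ − logit/(1.7·a) = 1.3 − 1.7346/2.0060 = 0.4353

0.435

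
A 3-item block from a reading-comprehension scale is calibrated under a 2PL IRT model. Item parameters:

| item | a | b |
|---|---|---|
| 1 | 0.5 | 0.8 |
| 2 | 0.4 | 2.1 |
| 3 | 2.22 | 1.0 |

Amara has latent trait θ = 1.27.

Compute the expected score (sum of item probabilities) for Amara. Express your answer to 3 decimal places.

1.622

P(θ) = 1 / (1 + exp(−a(θ − b)))
P_1 = 1/(1+e^{-0.2350}) = 0.5585
P_2 = 1/(1+e^{0.3320}) = 0.4178
P_3 = 1/(1+e^{-0.5994}) = 0.6455
E[score] = 0.5585 + 0.4178 + 0.6455 = 1.6218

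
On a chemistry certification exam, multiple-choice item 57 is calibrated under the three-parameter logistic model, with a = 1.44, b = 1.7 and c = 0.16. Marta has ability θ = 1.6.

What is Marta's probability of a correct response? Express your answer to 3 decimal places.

0.550

P(θ) = c + (1 − c) · 1 / (1 + exp(−a(θ − b)))
Exponent: 1.44 × (1.6 − 1.7) = -0.1440
1/(1 + e^{0.1440}) = 0.4641
P = 0.16 + 0.84 × 0.4641 = 0.5498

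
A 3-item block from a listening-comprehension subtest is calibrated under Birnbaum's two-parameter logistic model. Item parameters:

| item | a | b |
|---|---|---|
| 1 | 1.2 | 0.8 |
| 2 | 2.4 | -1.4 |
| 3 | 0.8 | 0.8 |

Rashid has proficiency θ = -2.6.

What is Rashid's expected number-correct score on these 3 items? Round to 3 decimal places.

0.132

P(θ) = 1 / (1 + exp(−a(θ − b)))
P_1 = 1/(1+e^{4.0800}) = 0.0166
P_2 = 1/(1+e^{2.8800}) = 0.0532
P_3 = 1/(1+e^{2.7200}) = 0.0618
E[score] = 0.0166 + 0.0532 + 0.0618 = 0.1316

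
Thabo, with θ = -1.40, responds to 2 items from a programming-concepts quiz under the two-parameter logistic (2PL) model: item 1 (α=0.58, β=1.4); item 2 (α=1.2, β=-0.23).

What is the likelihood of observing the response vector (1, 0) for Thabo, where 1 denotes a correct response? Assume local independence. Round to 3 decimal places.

0.132

P(θ) = 1 / (1 + exp(−α(θ − β)))
P_1 = 1/(1+e^{1.6240}) = 0.1647
P_2 = 1/(1+e^{1.4040}) = 0.1972
L = P_1 × (1−P_2) = 0.1647 × 0.8028 = 0.13219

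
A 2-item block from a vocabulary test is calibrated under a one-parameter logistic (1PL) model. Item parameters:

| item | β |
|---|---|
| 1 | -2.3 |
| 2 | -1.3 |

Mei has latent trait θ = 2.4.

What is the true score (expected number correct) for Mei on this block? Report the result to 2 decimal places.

P(θ) = 1 / (1 + exp(−(θ − β)))
P_1 = 1/(1+e^{-4.7000}) = 0.9910
P_2 = 1/(1+e^{-3.7000}) = 0.9759
E[score] = 0.9910 + 0.9759 = 1.9669

1.97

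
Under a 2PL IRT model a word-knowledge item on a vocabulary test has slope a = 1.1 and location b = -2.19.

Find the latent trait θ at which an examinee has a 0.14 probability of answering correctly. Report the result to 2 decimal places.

-3.84

P(θ) = 1 / (1 + exp(−a(θ − b)))
logit = ln(0.1400/0.8600) = -1.8153
θ = b + logit/(a) = -2.19 + (-1.8153)/1.1000 = -3.8403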